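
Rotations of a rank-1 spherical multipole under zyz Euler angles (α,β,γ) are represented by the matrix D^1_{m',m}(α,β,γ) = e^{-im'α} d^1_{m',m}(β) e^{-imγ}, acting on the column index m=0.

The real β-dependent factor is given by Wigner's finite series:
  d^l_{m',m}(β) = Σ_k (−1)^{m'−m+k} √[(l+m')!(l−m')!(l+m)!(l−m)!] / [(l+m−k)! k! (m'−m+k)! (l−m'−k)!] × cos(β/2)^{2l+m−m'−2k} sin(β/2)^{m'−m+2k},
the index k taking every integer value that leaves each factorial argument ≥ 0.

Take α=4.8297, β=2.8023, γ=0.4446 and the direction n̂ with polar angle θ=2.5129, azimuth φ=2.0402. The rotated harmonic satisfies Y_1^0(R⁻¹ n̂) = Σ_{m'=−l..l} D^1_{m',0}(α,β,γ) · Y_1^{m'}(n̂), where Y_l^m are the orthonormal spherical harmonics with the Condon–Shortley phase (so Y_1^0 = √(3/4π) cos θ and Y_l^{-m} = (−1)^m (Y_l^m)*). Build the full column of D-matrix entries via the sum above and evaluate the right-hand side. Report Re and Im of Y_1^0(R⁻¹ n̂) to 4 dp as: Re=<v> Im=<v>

Re=0.2829 Im=0.0000

Need the full column D^1_{m',0} for m'=−1..1 at α=4.8297, β=2.8023, γ=0.4446.
cos(β/2)=0.168834, sin(β/2)=0.985645
d^1_{-1,0}: single k=1 term ⇒ +0.235339;  D = +0.027545-0.233722i
d^1_{0,0}: k∈[0..1] ⇒ +0.028505 -0.971495 = -0.942990;  D = -0.942990+0.000000i
d^1_{1,0}: single k=0 term ⇒ -0.235339;  D = -0.027545-0.233722i
Y_1^{m'}(θ=2.5129,φ=2.0402) and Σ D·Y over m':
  (+0.0275-0.2337i)·(-0.0919-0.1812i)  (-0.9430+0.0000i)·(-0.3952+0.0000i)  (-0.0275-0.2337i)·(+0.0919-0.1812i)
Y_1^0(R⁻¹ n̂) = +0.282885+0.000000i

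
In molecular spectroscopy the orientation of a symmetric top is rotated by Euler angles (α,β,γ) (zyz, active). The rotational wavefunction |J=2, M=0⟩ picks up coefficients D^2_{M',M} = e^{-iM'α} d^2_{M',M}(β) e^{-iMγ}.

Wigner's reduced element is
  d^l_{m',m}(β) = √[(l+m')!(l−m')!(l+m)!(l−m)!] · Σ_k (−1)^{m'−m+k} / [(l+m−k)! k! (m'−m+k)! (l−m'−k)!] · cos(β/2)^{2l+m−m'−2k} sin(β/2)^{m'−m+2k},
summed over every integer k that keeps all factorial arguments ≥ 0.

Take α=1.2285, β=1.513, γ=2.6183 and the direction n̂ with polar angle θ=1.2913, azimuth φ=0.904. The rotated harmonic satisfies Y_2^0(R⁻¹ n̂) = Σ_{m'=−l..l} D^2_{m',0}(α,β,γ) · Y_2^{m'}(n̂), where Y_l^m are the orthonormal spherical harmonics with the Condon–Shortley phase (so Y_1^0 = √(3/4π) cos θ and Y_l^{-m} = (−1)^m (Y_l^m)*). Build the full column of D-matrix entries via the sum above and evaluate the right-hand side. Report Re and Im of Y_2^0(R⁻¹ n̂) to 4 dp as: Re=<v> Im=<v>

Re=0.4950 Im=0.0000

Need the full column D^2_{m',0} for m'=−2..2 at α=1.2285, β=1.513, γ=2.6183.
cos(β/2)=0.727243, sin(β/2)=0.686380
d^2_{-2,0}: single k=2 term ⇒ +0.610329;  D = -0.472808+0.385946i
d^2_{-1,0}: k∈[1..2] ⇒ +0.646664 -0.576036 = +0.070628;  D = +0.023706+0.066531i
d^2_{0,0}: k∈[0..2] ⇒ +0.279716 -0.996663 +0.221952 = -0.494995;  D = -0.494995+0.000000i
d^2_{1,0}: k∈[0..1] ⇒ -0.646664 +0.576036 = -0.070628;  D = -0.023706+0.066531i
d^2_{2,0}: single k=0 term ⇒ +0.610329;  D = -0.472808-0.385946i
Y_2^{m'}(θ=1.2913,φ=0.904) and Σ D·Y over m':
  (-0.4728+0.3859i)·(-0.0839-0.3469i)  (+0.0237+0.0665i)·(+0.1267-0.1610i)  (-0.4950+0.0000i)·(-0.2434+0.0000i)  (-0.0237+0.0665i)·(-0.1267-0.1610i)  (-0.4728-0.3859i)·(-0.0839+0.3469i)
Y_2^0(R⁻¹ n̂) = +0.494957+0.000000i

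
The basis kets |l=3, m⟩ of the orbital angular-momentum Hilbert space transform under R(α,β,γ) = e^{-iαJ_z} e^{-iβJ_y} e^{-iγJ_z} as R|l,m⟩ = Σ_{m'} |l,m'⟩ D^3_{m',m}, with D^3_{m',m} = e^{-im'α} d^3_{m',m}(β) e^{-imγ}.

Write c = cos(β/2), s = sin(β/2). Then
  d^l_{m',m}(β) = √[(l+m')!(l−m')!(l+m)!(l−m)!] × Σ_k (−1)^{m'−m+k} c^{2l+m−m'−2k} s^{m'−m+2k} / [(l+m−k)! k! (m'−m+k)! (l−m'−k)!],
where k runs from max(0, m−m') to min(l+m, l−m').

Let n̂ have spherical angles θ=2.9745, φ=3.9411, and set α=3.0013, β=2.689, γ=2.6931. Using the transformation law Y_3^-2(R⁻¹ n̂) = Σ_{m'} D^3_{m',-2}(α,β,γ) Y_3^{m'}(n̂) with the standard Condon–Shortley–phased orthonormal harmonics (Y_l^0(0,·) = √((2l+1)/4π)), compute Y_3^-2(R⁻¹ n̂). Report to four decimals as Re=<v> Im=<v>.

Re=-0.0093 Im=-0.1286

Need the full column D^3_{m',-2} for m'=−3..3 at α=3.0013, β=2.689, γ=2.6931.
cos(β/2)=0.224370, sin(β/2)=0.974504
d^3_{-3,-2}: single k=1 term ⇒ +0.001357;  D = -0.000340+0.001314i
d^3_{-2,-2}: k∈[0..1] ⇒ +0.000128 -0.012034 = -0.011906;  D = -0.004562+0.010997i
d^3_{-1,-2}: k∈[0..1] ⇒ -0.001752 +0.066111 = +0.064359;  D = -0.032731+0.055414i
d^3_{0,-2}: k∈[0..1] ⇒ +0.013182 -0.248670 = -0.235488;  D = -0.146937+0.184022i
d^3_{1,-2}: k∈[0..1] ⇒ -0.066111 +0.623566 = +0.557455;  D = -0.405332+0.382704i
d^3_{2,-2}: k∈[0..1] ⇒ +0.227004 -0.856450 = -0.629446;  D = -0.513606+0.363884i
d^3_{3,-2}: single k=0 term ⇒ -0.483012;  D = +0.429295-0.221376i
Y_3^{m'}(θ=2.9745,φ=3.9411) and Σ D·Y over m':
  (-0.0003+0.0013i)·(+0.0014+0.0013i)  (-0.0046+0.0110i)·(+0.0008+0.0279i)  (-0.0327+0.0554i)·(-0.1447+0.1488i)  (-0.1469+0.1840i)·(-0.6851+0.0000i)  (-0.4053+0.3827i)·(+0.1447+0.1488i)  (-0.5136+0.3639i)·(+0.0008-0.0279i)  (+0.4293-0.2214i)·(-0.0014+0.0013i)
Y_3^-2(R⁻¹ n̂) = -0.009349-0.128558i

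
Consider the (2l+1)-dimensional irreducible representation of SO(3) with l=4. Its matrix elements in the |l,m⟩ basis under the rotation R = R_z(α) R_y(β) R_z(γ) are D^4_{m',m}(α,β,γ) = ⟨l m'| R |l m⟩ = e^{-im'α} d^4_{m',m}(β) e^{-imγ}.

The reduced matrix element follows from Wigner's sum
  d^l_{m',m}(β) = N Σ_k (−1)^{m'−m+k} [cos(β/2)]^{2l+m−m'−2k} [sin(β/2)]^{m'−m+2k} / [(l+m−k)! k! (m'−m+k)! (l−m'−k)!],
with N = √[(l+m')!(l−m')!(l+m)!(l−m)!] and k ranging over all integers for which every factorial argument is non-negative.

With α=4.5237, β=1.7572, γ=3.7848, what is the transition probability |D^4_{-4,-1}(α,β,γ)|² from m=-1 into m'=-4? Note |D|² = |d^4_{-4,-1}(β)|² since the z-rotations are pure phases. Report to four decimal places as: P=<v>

D^4_{-4,-1}(4.5237,1.7572,3.7848) = e^{-i·-4·4.5237}·d^4_{-4,-1}(1.7572)·e^{-i·-1·3.7848}. Compute d first:
c=cos(1.7572/2)=0.638230, s=sin(1.7572/2)=0.769846; N=√[1·40320·6·120]=5387.986637
k: max(0,(-1)−(-4))=3 … min(4+(-1),4−(-4))=3
  k=3: (−1)^0·5387.9866/(720)·0.6382^5·0.7698^3 = +0.361568
d^4_{-4,-1}(1.7572) = +0.361568
|D^4_{-4,-1}|² = |d^4_{-4,-1}(β)|² = (+0.361568)² = 0.130732 (the z-rotation phases have unit modulus)

P=0.1307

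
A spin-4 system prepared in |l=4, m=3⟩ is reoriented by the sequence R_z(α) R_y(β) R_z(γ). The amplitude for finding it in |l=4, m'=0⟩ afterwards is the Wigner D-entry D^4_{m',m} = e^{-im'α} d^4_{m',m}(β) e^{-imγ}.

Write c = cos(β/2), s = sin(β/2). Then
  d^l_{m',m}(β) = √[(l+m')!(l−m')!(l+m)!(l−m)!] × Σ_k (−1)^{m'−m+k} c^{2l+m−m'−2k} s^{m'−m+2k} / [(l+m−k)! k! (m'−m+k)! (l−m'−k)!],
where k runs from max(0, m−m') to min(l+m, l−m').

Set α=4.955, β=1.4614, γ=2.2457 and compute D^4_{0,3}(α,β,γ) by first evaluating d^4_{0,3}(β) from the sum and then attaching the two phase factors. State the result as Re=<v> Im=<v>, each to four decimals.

Re=0.1425 Im=-0.0695

D^4_{0,3}(4.955,1.4614,2.2457) = e^{-i·0·4.955}·d^4_{0,3}(1.4614)·e^{-i·3·2.2457}. Compute d first:
Half-angle: c=0.744707, s=0.667391. N=√(24·24·5040·1)=1703.830978
k: max(0,(3)−(0))=3 … min(4+(3),4−(0))=4
  k=3: (−1)^0·1703.8310/(144)·0.7447^5·0.6674^3 = +0.805626
  k=4: (−1)^1·1703.8310/(144)·0.7447^3·0.6674^5 = -0.647028
d^4_{0,3}(1.4614) = +0.805626 -0.647028 = +0.158598
Attach z-rotation phases: D = e^{-i(0)(4.955)}·(+0.158598)·e^{-i(3)(2.2457)} = +0.142538-0.069543i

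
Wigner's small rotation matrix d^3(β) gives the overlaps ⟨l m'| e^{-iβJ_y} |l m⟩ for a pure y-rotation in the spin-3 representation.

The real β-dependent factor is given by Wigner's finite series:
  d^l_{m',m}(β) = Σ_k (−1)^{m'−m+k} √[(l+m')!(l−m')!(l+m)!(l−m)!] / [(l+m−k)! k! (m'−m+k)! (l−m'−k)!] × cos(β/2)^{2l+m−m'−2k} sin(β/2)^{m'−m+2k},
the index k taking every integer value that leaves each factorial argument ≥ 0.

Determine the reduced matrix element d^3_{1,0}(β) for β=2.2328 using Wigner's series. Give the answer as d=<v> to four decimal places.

d^3_{1,0}(β=2.2328) via Wigner's sum:
Half-angle: c=0.438920, s=0.898526. N=√(24·2·6·6)=41.569219
The bounds max(0,m−m')=0 and min(l+m,l−m')=2 give 3 terms
  k=0: (−1)^1·41.5692/(12)·0.4389^5·0.8985^1 = -0.050705
  k=1: (−1)^2·41.5692/(4)·0.4389^3·0.8985^3 = +0.637471
  k=2: (−1)^3·41.5692/(12)·0.4389^1·0.8985^5 = -0.890491
d^3_{1,0}(2.2328) = -0.050705 +0.637471 -0.890491 = -0.303725

d=-0.3037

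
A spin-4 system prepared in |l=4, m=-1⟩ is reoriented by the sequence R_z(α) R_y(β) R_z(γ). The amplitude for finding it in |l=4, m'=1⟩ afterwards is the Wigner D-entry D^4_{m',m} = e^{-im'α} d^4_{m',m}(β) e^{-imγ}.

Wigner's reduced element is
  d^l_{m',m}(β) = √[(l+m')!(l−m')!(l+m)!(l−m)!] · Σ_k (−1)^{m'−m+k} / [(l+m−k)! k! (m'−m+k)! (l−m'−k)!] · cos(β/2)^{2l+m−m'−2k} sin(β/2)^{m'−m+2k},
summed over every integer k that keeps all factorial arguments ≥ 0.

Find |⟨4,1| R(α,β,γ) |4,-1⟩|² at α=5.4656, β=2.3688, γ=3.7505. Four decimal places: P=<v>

D^4_{1,-1}(5.4656,2.3688,3.7505) = e^{-i·1·5.4656}·d^4_{1,-1}(2.3688)·e^{-i·-1·3.7505}. Compute d first:
c=cos(2.3688/2)=0.376853, s=sin(2.3688/2)=0.926273; N=√[120·6·6·120]=720.000000
The bounds max(0,m−m')=0 and min(l+m,l−m')=3 give 4 terms
  k=0: (−1)^2·720.0000/(72)·0.3769^6·0.9263^2 = +0.024576
  k=1: (−1)^3·720.0000/(24)·0.3769^4·0.9263^4 = -0.445415
  k=2: (−1)^4·720.0000/(48)·0.3769^2·0.9263^6 = +1.345455
  k=3: (−1)^5·720.0000/(720)·0.3769^0·0.9263^8 = -0.541892
d^4_{1,-1}(2.3688) = +0.024576 -0.445415 +1.345455 -0.541892 = +0.382725
|D^4_{1,-1}|² = |d^4_{1,-1}(β)|² = (+0.382725)² = 0.146478 (the z-rotation phases have unit modulus)

P=0.1465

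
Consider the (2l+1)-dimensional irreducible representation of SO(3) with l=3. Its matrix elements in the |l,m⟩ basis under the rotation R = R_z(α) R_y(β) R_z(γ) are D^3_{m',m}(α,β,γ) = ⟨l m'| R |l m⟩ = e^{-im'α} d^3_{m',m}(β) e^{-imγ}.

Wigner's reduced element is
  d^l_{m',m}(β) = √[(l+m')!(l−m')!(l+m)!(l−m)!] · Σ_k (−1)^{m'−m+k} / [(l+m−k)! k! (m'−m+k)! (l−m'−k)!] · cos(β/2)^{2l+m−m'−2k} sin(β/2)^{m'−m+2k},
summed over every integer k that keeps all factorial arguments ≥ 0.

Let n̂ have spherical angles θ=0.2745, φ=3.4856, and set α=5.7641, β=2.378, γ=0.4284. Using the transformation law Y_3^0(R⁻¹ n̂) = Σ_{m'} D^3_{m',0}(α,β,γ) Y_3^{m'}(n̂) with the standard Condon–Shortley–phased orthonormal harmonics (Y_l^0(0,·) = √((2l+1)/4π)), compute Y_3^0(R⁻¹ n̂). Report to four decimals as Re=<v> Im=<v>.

Re=-0.1033 Im=0.0000

Need the full column D^3_{m',0} for m'=−3..3 at α=5.7641, β=2.378, γ=0.4284.
cos(β/2)=0.372588, sin(β/2)=0.927997
d^3_{-3,0}: single k=3 term ⇒ +0.184859;  D = +0.002503-0.184842i
d^3_{-2,0}: k∈[2..3] ⇒ +0.090901 -0.563903 = -0.473002;  D = -0.240189+0.407480i
d^3_{-1,0}: k∈[1..3] ⇒ +0.023082 -0.429574 +0.888284 = +0.481793;  D = +0.418328-0.239011i
d^3_{0,0}: k∈[0..3] ⇒ +0.002675 -0.149366 +0.926587 -0.638674 = +0.141223;  D = +0.141223+0.000000i
d^3_{1,0}: k∈[0..2] ⇒ -0.023082 +0.429574 -0.888284 = -0.481793;  D = -0.418328-0.239011i
d^3_{2,0}: k∈[0..1] ⇒ +0.090901 -0.563903 = -0.473002;  D = -0.240189-0.407480i
d^3_{3,0}: single k=0 term ⇒ -0.184859;  D = -0.002503-0.184842i
Y_3^{m'}(θ=0.2745,φ=3.4856) and Σ D·Y over m':
  (+0.0025-0.1848i)·(-0.0043+0.0071i)  (-0.2402+0.4075i)·(+0.0558-0.0459i)  (+0.4183-0.2390i)·(-0.2996+0.1073i)  (+0.1412+0.0000i)·(+0.5864+0.0000i)  (-0.4183-0.2390i)·(+0.2996+0.1073i)  (-0.2402-0.4075i)·(+0.0558+0.0459i)  (-0.0025-0.1848i)·(+0.0043+0.0071i)
Y_3^0(R⁻¹ n̂) = -0.103326-0.000000i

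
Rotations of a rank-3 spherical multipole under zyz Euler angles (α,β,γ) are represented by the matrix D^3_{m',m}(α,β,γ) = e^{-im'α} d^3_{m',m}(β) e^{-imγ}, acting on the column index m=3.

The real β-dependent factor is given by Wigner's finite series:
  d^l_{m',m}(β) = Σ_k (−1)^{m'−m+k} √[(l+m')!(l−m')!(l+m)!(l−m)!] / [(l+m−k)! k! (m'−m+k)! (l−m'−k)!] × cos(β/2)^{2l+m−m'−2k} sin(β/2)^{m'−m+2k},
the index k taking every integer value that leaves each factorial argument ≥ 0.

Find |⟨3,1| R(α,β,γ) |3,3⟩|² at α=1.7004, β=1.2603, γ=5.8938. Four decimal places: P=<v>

Split into d^3_{1,3}(β=1.2603) × two z-phases.
c=cos(1.2603/2)=0.807939, s=sin(1.2603/2)=0.589266; N=√[24·2·720·1]=185.903201
Admissible k: 2..2 (factorial args all ≥0)
  k=2: (−1)^0·185.9032/(48)·0.8079^4·0.5893^2 = +0.573037
d^3_{1,3}(1.2603) = +0.573037
|D^3_{1,3}|² = |d^3_{1,3}(β)|² = (+0.573037)² = 0.328372 (the z-rotation phases have unit modulus)

P=0.3284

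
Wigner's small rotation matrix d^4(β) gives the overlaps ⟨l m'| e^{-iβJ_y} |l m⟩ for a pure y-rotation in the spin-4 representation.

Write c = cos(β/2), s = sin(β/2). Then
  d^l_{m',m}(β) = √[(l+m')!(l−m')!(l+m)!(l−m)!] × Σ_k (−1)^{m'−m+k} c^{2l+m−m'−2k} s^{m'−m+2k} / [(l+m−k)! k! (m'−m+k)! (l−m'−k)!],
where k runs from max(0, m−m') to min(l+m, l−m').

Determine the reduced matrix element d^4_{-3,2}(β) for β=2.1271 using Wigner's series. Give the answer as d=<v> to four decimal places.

d=-0.0520

d^4_{-3,2}(β=2.1271) via Wigner's sum:
Half-angle: c=0.485772, s=0.874085. N=√(1·5040·720·2)=2693.993318
The bounds max(0,m−m')=5 and min(l+m,l−m')=6 give 2 terms
  k=5: (−1)^0·2693.9933/(240)·0.4858^3·0.8741^5 = +0.656527
  k=6: (−1)^1·2693.9933/(720)·0.4858^1·0.8741^7 = -0.708556
d^4_{-3,2}(2.1271) = +0.656527 -0.708556 = -0.052029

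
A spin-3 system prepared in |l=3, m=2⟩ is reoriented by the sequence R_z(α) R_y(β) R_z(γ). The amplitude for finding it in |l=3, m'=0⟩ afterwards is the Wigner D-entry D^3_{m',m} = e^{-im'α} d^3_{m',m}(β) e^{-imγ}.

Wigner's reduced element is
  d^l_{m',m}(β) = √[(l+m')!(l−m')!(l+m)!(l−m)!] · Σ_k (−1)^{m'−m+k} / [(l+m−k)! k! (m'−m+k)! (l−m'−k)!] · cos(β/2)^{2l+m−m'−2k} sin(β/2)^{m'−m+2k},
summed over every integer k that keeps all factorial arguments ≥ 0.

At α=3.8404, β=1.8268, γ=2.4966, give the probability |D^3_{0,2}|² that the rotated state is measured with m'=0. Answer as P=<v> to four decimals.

P=0.1053

Split into d^3_{0,2}(β=1.8268) × two z-phases.
Half-angle: c=0.611058, s=0.791586. N=√(6·6·120·1)=65.726707
k: max(0,(2)−(0))=2 … min(3+(2),3−(0))=3
  k=2: (−1)^0·65.7267/(12)·0.6111^4·0.7916^2 = +0.478505
  k=3: (−1)^1·65.7267/(12)·0.6111^2·0.7916^4 = -0.803004
d^3_{0,2}(1.8268) = +0.478505 -0.803004 = -0.324499
|D^3_{0,2}|² = |d^3_{0,2}(β)|² = (-0.324499)² = 0.105300 (the z-rotation phases have unit modulus)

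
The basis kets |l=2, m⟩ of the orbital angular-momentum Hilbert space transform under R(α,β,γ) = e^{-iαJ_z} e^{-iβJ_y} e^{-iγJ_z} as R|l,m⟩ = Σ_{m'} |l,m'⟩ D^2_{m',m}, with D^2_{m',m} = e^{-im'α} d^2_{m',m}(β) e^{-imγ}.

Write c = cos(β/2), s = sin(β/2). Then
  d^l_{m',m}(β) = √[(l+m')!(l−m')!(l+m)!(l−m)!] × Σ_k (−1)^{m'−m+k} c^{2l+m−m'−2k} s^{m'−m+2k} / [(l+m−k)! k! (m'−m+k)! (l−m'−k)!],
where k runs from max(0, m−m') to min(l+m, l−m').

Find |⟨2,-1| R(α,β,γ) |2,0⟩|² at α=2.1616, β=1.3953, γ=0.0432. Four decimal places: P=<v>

P=0.0443

Split into d^2_{-1,0}(β=1.3953) × two z-phases.
Half-angle: c=0.766354, s=0.642419. N=√(1·6·2·2)=4.898979
k: max(0,(0)−(-1))=1 … min(2+(0),2−(-1))=2
  k=1: (−1)^0·4.8990/(2)·0.7664^3·0.6424^1 = +0.708242
  k=2: (−1)^1·4.8990/(2)·0.7664^1·0.6424^3 = -0.497690
d^2_{-1,0}(1.3953) = +0.708242 -0.497690 = +0.210552
|D^2_{-1,0}|² = |d^2_{-1,0}(β)|² = (+0.210552)² = 0.044332 (the z-rotation phases have unit modulus)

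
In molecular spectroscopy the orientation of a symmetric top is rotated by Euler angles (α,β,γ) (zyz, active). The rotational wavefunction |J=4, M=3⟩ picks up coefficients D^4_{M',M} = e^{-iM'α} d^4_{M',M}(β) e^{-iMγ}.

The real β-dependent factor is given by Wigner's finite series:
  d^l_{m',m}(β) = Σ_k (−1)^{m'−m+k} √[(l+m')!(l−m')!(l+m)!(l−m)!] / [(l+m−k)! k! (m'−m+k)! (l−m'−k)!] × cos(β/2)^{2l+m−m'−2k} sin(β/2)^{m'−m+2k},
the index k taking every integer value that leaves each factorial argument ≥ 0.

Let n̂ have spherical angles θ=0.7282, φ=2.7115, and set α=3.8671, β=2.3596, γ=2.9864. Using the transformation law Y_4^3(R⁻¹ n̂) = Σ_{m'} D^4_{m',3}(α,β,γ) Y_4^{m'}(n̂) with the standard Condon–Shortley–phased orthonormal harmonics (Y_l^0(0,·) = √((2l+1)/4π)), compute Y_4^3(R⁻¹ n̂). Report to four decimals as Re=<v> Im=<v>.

Re=-0.2996 Im=0.1889

Need the full column D^4_{m',3} for m'=−4..4 at α=3.8671, β=2.3596, γ=2.9864.
cos(β/2)=0.381110, sin(β/2)=0.924530
d^4_{-4,3}: single k=7 term ⇒ +0.622360;  D = +0.606531+0.139468i
d^4_{-3,3}: k∈[6..7] ⇒ +0.634927 -0.533786 = +0.101141;  D = -0.088784+0.048444i
d^4_{-2,3}: k∈[5..6] ⇒ +0.419701 -0.823305 = -0.403604;  D = -0.136800+0.379713i
d^4_{-1,3}: k∈[4..5] ⇒ +0.203893 -0.719939 = -0.516046;  D = -0.191274-0.479289i
d^4_{0,3}: k∈[3..4] ⇒ +0.075176 -0.442404 = -0.367228;  D = +0.328141+0.164863i
d^4_{1,3}: k∈[2..3] ⇒ +0.020788 -0.203893 = -0.183105;  D = -0.176954+0.047060i
d^4_{2,3}: k∈[1..2] ⇒ +0.004040 -0.071318 = -0.067278;  D = +0.037171-0.056077i
d^4_{3,3}: k∈[0..1] ⇒ +0.000445 -0.018333 = -0.017888;  D = +0.002499+0.017713i
d^4_{4,3}: single k=0 term ⇒ -0.003054;  D = -0.002325-0.001979i
Y_4^{m'}(θ=0.7282,φ=2.7115) and Σ D·Y over m':
  (+0.6065+0.1395i)·(-0.0129+0.0858i)  (-0.0888+0.0484i)·(-0.0762-0.2646i)  (-0.1368+0.3797i)·(+0.2802+0.3256i)  (-0.1913-0.4793i)·(-0.1921-0.0881i)  (+0.3281+0.1649i)·(-0.3016+0.0000i)  (-0.1770+0.0471i)·(+0.1921-0.0881i)  (+0.0372-0.0561i)·(+0.2802-0.3256i)  (+0.0025+0.0177i)·(+0.0762-0.2646i)  (-0.0023-0.0020i)·(-0.0129-0.0858i)
Y_4^3(R⁻¹ n̂) = -0.299619+0.188893i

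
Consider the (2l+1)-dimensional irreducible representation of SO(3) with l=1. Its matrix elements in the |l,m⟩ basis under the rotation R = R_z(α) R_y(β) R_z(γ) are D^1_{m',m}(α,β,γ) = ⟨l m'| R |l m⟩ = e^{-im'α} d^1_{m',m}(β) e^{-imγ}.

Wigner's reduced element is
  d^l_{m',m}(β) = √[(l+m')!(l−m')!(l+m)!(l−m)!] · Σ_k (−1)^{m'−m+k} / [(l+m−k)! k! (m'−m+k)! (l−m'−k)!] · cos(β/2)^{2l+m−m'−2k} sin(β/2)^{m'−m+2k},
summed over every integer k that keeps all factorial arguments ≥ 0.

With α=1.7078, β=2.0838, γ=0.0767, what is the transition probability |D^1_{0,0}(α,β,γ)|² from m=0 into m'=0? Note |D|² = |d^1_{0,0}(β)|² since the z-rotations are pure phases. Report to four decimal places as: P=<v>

D^1_{0,0}(1.7078,2.0838,0.0767) = e^{-i·0·1.7078}·d^1_{0,0}(2.0838)·e^{-i·0·0.0767}. Compute d first:
c=cos(2.0838/2)=0.504581, s=sin(2.0838/2)=0.863364; N=√[1·1·1·1]=1.000000
k: max(0,(0)−(0))=0 … min(1+(0),1−(0))=1
  k=0: (−1)^0·1.0000/(1)·0.5046^2·0.8634^0 = +0.254602
  k=1: (−1)^1·1.0000/(1)·0.5046^0·0.8634^2 = -0.745398
d^1_{0,0}(2.0838) = +0.254602 -0.745398 = -0.490796
|D^1_{0,0}|² = |d^1_{0,0}(β)|² = (-0.490796)² = 0.240881 (the z-rotation phases have unit modulus)

P=0.2409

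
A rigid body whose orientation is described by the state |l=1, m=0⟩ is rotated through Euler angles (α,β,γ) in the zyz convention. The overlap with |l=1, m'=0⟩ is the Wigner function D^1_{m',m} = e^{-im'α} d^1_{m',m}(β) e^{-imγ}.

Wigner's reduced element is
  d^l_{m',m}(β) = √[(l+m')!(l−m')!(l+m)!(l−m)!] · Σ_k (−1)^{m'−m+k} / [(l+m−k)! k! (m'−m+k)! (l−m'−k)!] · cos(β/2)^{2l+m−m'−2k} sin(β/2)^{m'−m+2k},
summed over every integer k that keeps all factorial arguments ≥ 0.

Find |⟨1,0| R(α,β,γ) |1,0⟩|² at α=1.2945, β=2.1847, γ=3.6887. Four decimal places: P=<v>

D^1_{0,0}(1.2945,2.1847,3.6887) = e^{-i·0·1.2945}·d^1_{0,0}(2.1847)·e^{-i·0·3.6887}. Compute d first:
Half-angle: c=0.460401, s=0.887711. N=√(1·1·1·1)=1.000000
Admissible k: 0..1 (factorial args all ≥0)
  k=0: (−1)^0·1.0000/(1)·0.4604^2·0.8877^0 = +0.211969
  k=1: (−1)^1·1.0000/(1)·0.4604^0·0.8877^2 = -0.788031
d^1_{0,0}(2.1847) = +0.211969 -0.788031 = -0.576063
|D^1_{0,0}|² = |d^1_{0,0}(β)|² = (-0.576063)² = 0.331848 (the z-rotation phases have unit modulus)

P=0.3318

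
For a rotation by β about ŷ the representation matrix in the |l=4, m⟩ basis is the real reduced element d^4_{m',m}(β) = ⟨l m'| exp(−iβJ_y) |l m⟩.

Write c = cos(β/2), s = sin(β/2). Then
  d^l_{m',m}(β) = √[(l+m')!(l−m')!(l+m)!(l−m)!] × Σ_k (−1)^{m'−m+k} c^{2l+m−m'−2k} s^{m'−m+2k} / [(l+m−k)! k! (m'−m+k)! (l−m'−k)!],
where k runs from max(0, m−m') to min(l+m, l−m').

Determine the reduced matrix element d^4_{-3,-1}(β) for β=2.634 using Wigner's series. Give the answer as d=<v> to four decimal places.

d^4_{-3,-1}(β=2.634) via Wigner's sum:
Half-angle: c=0.251080, s=0.967966. N=√(1·5040·6·120)=1904.940944
Admissible k: 2..3 (factorial args all ≥0)
  k=2: (−1)^0·1904.9409/(240)·0.2511^6·0.9680^2 = +0.001863
  k=3: (−1)^1·1904.9409/(144)·0.2511^4·0.9680^4 = -0.046154
d^4_{-3,-1}(2.634) = +0.001863 -0.046154 = -0.044291

d=-0.0443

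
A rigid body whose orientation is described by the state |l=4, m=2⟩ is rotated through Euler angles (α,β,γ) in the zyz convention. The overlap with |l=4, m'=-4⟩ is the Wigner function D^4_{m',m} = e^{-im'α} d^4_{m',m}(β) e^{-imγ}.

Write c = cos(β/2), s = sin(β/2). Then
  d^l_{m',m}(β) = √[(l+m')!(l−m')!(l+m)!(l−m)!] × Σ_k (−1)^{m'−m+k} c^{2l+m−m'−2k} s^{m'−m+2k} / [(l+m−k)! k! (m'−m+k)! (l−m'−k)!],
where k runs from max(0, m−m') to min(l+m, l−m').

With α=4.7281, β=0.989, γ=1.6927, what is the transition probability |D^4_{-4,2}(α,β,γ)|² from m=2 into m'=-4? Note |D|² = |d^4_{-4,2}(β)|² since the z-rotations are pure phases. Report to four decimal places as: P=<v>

D^4_{-4,2}(4.7281,0.989,1.6927) = e^{-i·-4·4.7281}·d^4_{-4,2}(0.989)·e^{-i·2·1.6927}. Compute d first:
With c≡cos(β/2)=0.880206 and s≡sin(β/2)=0.474592, N=[1·40320·720·2]^{1/2}=7619.763776
Admissible k: 6..6 (factorial args all ≥0)
  k=6: (−1)^0·7619.7638/(1440)·0.8802^2·0.4746^6 = +0.046846
d^4_{-4,2}(0.989) = +0.046846
|D^4_{-4,2}|² = |d^4_{-4,2}(β)|² = (+0.046846)² = 0.002195 (the z-rotation phases have unit modulus)

P=0.0022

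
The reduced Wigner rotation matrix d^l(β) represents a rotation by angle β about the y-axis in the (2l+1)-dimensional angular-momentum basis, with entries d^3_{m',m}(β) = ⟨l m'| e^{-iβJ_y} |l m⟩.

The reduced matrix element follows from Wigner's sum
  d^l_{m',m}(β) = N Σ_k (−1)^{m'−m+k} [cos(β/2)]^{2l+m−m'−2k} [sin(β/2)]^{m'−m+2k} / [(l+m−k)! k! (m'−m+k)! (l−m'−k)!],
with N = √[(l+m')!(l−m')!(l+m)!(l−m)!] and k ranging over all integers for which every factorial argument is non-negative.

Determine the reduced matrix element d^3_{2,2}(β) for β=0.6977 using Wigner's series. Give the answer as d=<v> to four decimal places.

d=0.2332

d^3_{2,2}(β=0.6977) via Wigner's sum:
Half-angle: c=0.939766, s=0.341817. N=√(120·1·120·1)=120.000000
k: max(0,(2)−(2))=0 … min(3+(2),3−(2))=1
  k=0: (−1)^0·120.0000/(120)·0.9398^6·0.3418^0 = +0.688842
  k=1: (−1)^1·120.0000/(24)·0.9398^4·0.3418^2 = -0.455657
d^3_{2,2}(0.6977) = +0.688842 -0.455657 = +0.233185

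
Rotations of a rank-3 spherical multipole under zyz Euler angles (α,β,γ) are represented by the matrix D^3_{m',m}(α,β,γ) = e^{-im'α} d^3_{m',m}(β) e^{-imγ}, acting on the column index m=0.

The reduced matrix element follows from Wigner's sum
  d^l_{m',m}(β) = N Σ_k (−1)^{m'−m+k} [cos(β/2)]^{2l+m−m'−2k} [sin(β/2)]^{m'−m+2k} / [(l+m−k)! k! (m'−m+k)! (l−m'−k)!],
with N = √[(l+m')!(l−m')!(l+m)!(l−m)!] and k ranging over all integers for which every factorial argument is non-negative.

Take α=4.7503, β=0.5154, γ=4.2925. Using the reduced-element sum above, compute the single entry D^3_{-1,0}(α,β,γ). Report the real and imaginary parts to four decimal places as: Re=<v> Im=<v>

Re=0.0225 Im=-0.5940

D^3_{-1,0}(4.7503,0.5154,4.2925) = e^{-i·-1·4.7503}·d^3_{-1,0}(0.5154)·e^{-i·0·4.2925}. Compute d first:
Half-angle: c=0.966979, s=0.254857. N=√(2·24·6·6)=41.569219
The bounds max(0,m−m')=1 and min(l+m,l−m')=3 give 3 terms
  k=1: (−1)^0·41.5692/(12)·0.9670^5·0.2549^1 = +0.746401
  k=2: (−1)^1·41.5692/(4)·0.9670^3·0.2549^3 = -0.155544
  k=3: (−1)^2·41.5692/(12)·0.9670^1·0.2549^5 = +0.003602
d^3_{-1,0}(0.5154) = +0.746401 -0.155544 +0.003602 = +0.594458
Attach z-rotation phases: D = e^{-i(-1)(4.7503)}·(+0.594458)·e^{-i(0)(4.2925)} = +0.022531-0.594031i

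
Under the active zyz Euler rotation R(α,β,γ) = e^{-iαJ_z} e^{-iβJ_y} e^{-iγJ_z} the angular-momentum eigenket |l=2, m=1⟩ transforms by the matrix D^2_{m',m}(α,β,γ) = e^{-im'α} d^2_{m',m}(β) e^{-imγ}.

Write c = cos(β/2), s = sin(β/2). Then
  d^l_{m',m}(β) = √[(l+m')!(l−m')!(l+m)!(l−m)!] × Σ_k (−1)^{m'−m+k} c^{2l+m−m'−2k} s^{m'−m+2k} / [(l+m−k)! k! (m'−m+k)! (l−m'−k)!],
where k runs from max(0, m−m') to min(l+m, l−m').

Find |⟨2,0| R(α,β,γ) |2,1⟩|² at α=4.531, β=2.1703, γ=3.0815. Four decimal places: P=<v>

First d^2_{0,1}(β=2.1703), then the phase factors e^{-i(0)α} and e^{-i(1)γ}:
c=cos(2.1703/2)=0.466780, s=sin(2.1703/2)=0.884373; N=√[2·2·6·1]=4.898979
The bounds max(0,m−m')=1 and min(l+m,l−m')=2 give 2 terms
  k=1: (−1)^0·4.8990/(2)·0.4668^3·0.8844^1 = +0.220317
  k=2: (−1)^1·4.8990/(2)·0.4668^1·0.8844^3 = -0.790852
d^2_{0,1}(2.1703) = +0.220317 -0.790852 = -0.570534
|D^2_{0,1}|² = |d^2_{0,1}(β)|² = (-0.570534)² = 0.325510 (the z-rotation phases have unit modulus)

P=0.3255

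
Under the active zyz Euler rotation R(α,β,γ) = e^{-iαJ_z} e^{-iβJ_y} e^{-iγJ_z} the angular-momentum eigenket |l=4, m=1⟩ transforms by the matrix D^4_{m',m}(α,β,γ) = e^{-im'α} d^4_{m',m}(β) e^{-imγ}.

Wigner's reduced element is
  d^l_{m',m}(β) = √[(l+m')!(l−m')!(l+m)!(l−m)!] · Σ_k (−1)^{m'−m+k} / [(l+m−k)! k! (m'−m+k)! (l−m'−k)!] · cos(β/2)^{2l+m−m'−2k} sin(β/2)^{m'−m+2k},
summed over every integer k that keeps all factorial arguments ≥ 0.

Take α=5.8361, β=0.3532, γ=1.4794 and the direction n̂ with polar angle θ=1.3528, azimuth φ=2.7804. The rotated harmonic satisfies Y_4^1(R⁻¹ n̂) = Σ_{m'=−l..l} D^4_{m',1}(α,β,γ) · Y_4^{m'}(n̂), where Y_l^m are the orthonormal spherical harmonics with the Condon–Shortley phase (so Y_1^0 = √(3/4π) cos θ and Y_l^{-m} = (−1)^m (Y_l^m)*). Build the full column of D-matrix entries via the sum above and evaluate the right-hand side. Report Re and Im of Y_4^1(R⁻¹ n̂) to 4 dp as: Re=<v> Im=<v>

Need the full column D^4_{m',1} for m'=−4..4 at α=5.8361, β=0.3532, γ=1.4794.
cos(β/2)=0.984447, sin(β/2)=0.175683
d^4_{-4,1}: single k=5 term ⇒ +0.001195;  D = -0.001185+0.000150i
d^4_{-3,1}: k∈[4..5] ⇒ +0.011836 -0.000226 = +0.011610;  D = -0.011017-0.003662i
d^4_{-2,1}: k∈[3..5] ⇒ +0.070904 -0.003387 +0.000022 = +0.067538;  D = -0.048579-0.046920i
d^4_{-1,1}: k∈[2..5] ⇒ +0.280941 -0.026842 +0.000427 -0.000001 = +0.254526;  D = -0.088635-0.238594i
d^4_{0,1}: k∈[1..4] ⇒ +0.704030 -0.134530 +0.004284 -0.000023 = +0.573762;  D = +0.052367-0.571367i
d^4_{1,1}: k∈[0..3] ⇒ +0.882140 -0.421411 +0.026842 -0.000285 = +0.487286;  D = +0.249896-0.418329i
d^4_{2,1}: k∈[0..2] ⇒ -0.667902 +0.106356 -0.002258 = -0.563804;  D = -0.469979+0.311440i
d^4_{3,1}: k∈[0..1] ⇒ +0.222990 -0.011836 = +0.211154;  D = +0.209142-0.029077i
d^4_{4,1}: single k=0 term ⇒ -0.037519;  D = -0.035742-0.011408i
Y_4^{m'}(θ=1.3528,φ=2.7804) and Σ D·Y over m':
  (-0.0012+0.0002i)·(+0.0505+0.3989i)  (-0.0110-0.0037i)·(-0.1179-0.2226i)  (-0.0486-0.0469i)·(-0.1609-0.1418i)  (-0.0886-0.2386i)·(+0.2498+0.0943i)  (+0.0524-0.5714i)·(+0.1770+0.0000i)  (+0.2499-0.4183i)·(-0.2498+0.0943i)  (-0.4700+0.3114i)·(-0.1609+0.1418i)  (+0.2091-0.0291i)·(+0.1179-0.2226i)  (-0.0357-0.0114i)·(+0.0505-0.3989i)
Y_4^1(R⁻¹ n̂) = +0.031523-0.177242i

Re=0.0315 Im=-0.1772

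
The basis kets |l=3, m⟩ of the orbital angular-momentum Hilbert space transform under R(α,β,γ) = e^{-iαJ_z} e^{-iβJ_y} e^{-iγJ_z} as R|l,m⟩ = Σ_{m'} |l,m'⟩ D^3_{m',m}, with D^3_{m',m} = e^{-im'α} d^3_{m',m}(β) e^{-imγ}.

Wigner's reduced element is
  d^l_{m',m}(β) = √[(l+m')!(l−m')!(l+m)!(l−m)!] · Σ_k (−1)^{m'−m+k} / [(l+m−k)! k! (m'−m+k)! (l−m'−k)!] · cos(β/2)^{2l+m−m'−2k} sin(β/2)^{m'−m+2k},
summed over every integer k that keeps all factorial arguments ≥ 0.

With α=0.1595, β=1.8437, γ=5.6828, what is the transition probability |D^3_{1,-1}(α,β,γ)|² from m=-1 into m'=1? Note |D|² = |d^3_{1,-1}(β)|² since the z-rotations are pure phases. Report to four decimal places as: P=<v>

P=0.1710

D^3_{1,-1}(0.1595,1.8437,5.6828) = e^{-i·1·0.1595}·d^3_{1,-1}(1.8437)·e^{-i·-1·5.6828}. Compute d first:
c=cos(1.8437/2)=0.604347, s=sin(1.8437/2)=0.796721; N=√[24·2·2·24]=48.000000
k: max(0,(-1)−(1))=0 … min(3+(-1),3−(1))=2
  k=0: (−1)^2·48.0000/(8)·0.6043^4·0.7967^2 = +0.508054
  k=1: (−1)^3·48.0000/(6)·0.6043^2·0.7967^4 = -1.177303
  k=2: (−1)^4·48.0000/(48)·0.6043^0·0.7967^6 = +0.255763
d^3_{1,-1}(1.8437) = +0.508054 -1.177303 +0.255763 = -0.413486
|D^3_{1,-1}|² = |d^3_{1,-1}(β)|² = (-0.413486)² = 0.170970 (the z-rotation phases have unit modulus)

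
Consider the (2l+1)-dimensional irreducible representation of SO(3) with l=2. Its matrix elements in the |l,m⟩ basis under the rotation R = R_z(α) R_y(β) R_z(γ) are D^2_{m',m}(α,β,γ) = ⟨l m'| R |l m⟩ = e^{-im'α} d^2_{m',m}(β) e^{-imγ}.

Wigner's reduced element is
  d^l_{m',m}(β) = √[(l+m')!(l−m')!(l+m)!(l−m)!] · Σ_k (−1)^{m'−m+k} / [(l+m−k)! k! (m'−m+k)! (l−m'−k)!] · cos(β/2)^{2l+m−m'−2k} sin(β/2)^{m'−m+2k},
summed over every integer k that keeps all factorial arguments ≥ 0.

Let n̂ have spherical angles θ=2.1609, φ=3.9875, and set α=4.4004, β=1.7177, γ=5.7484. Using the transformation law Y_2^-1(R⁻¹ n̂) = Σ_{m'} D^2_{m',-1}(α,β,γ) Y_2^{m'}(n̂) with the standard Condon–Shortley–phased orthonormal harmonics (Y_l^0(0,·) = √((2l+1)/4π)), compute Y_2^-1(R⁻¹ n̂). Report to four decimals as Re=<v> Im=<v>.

Re=0.3530 Im=0.0407

Need the full column D^2_{m',-1} for m'=−2..2 at α=4.4004, β=1.7177, γ=5.7484.
cos(β/2)=0.653309, sin(β/2)=0.757092
d^2_{-2,-1}: single k=1 term ⇒ +0.422215;  D = -0.169086+0.386879i
d^2_{-1,-1}: k∈[0..1] ⇒ +0.182169 -0.733931 = -0.551762;  D = +0.413351+0.365489i
d^2_{0,-1}: k∈[0..1] ⇒ -0.517106 +0.694448 = +0.177342;  D = +0.152581-0.090384i
d^2_{1,-1}: k∈[0..1] ⇒ +0.733931 -0.328544 = +0.405386;  D = +0.089573+0.395366i
d^2_{2,-1}: single k=0 term ⇒ -0.567014;  D = +0.564760+0.050506i
Y_2^{m'}(θ=2.1609,φ=3.9875) and Σ D·Y over m':
  (-0.1691+0.3869i)·(-0.0322-0.2647i)  (+0.4134+0.3655i)·(+0.2368-0.2674i)  (+0.1526-0.0904i)·(-0.0224+0.0000i)  (+0.0896+0.3954i)·(-0.2368-0.2674i)  (+0.5648+0.0505i)·(-0.0322+0.2647i)
Y_2^-1(R⁻¹ n̂) = +0.353001+0.040664i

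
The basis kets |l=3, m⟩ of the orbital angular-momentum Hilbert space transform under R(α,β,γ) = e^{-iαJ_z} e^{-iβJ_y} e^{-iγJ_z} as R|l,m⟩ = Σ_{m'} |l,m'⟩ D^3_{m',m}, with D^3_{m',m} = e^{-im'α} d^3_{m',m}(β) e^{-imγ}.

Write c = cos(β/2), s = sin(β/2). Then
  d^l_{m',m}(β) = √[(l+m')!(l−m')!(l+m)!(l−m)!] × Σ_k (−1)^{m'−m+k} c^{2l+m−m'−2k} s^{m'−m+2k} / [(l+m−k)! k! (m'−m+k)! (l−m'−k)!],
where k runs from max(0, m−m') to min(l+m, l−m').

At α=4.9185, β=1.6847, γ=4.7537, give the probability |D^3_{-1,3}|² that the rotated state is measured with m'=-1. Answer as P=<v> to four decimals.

Split into d^3_{-1,3}(β=1.6847) × two z-phases.
Half-angle: c=0.665711, s=0.746210. N=√(2·24·720·1)=185.903201
Admissible k: 4..4 (factorial args all ≥0)
  k=4: (−1)^0·185.9032/(48)·0.6657^2·0.7462^4 = +0.532182
d^3_{-1,3}(1.6847) = +0.532182
|D^3_{-1,3}|² = |d^3_{-1,3}(β)|² = (+0.532182)² = 0.283218 (the z-rotation phases have unit modulus)

P=0.2832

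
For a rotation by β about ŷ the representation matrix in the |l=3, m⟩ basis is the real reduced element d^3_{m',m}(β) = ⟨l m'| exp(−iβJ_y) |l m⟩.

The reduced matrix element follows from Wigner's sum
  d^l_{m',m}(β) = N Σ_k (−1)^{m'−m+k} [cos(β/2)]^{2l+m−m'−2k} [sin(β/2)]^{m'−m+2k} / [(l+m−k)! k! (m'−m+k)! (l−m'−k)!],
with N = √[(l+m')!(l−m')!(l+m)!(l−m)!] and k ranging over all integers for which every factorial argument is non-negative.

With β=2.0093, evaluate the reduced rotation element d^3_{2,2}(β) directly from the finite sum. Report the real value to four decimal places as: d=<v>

d=-0.2710

d^3_{2,2}(β=2.0093) via Wigner's sum:
With c≡cos(β/2)=0.536384 and s≡sin(β/2)=0.843974, N=[120·1·120·1]^{1/2}=120.000000
k: max(0,(2)−(2))=0 … min(3+(2),3−(2))=1
  k=0: (−1)^0·120.0000/(120)·0.5364^6·0.8440^0 = +0.023815
  k=1: (−1)^1·120.0000/(24)·0.5364^4·0.8440^2 = -0.294802
d^3_{2,2}(2.0093) = +0.023815 -0.294802 = -0.270987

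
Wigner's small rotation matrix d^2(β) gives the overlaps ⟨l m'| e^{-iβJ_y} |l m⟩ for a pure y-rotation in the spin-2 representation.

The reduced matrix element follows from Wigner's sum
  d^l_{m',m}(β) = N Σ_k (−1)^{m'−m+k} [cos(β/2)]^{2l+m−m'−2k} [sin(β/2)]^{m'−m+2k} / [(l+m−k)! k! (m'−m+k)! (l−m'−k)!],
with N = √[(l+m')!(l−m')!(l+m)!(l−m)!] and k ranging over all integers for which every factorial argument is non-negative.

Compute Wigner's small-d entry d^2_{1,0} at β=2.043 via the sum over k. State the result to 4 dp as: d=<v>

d=0.4961

d^2_{1,0}(β=2.043) via Wigner's sum:
c=cos(2.043/2)=0.522087, s=sin(2.043/2)=0.852892; N=√[6·1·2·2]=4.898979
Admissible k: 0..1 (factorial args all ≥0)
  k=0: (−1)^1·4.8990/(2)·0.5221^3·0.8529^1 = -0.297303
  k=1: (−1)^2·4.8990/(2)·0.5221^1·0.8529^3 = +0.793416
d^2_{1,0}(2.043) = -0.297303 +0.793416 = +0.496113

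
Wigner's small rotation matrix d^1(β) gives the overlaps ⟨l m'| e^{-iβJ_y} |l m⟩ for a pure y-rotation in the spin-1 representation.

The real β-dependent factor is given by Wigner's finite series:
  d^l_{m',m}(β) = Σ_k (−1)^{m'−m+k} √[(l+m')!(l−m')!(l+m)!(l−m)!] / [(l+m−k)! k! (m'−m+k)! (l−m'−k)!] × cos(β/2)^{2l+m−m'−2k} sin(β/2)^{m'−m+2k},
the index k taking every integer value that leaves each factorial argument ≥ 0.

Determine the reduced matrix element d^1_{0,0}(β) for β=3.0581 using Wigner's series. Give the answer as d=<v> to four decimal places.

d=-0.9965

d^1_{0,0}(β=3.0581) via Wigner's sum:
c=cos(3.0581/2)=0.041734, s=sin(3.0581/2)=0.999129; N=√[1·1·1·1]=1.000000
k: max(0,(0)−(0))=0 … min(1+(0),1−(0))=1
  k=0: (−1)^0·1.0000/(1)·0.0417^2·0.9991^0 = +0.001742
  k=1: (−1)^1·1.0000/(1)·0.0417^0·0.9991^2 = -0.998258
d^1_{0,0}(3.0581) = +0.001742 -0.998258 = -0.996517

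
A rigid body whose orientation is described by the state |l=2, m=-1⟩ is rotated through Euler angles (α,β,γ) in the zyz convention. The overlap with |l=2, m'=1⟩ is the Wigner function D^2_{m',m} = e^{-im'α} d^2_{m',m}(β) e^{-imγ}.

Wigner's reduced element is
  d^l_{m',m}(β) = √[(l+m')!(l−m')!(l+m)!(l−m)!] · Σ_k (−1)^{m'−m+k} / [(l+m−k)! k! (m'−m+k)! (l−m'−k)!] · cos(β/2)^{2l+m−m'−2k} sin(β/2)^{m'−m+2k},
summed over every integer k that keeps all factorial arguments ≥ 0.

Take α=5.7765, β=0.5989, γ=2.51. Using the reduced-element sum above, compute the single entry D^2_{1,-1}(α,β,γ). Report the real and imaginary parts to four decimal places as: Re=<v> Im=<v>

Re=-0.2290 Im=0.0288

First d^2_{1,-1}(β=0.5989), then the phase factors e^{-i(1)α} and e^{-i(-1)γ}:
Half-angle: c=0.955499, s=0.294995. N=√(6·1·1·6)=6.000000
Admissible k: 0..1 (factorial args all ≥0)
  k=0: (−1)^2·6.0000/(2)·0.9555^2·0.2950^2 = +0.238347
  k=1: (−1)^3·6.0000/(6)·0.9555^0·0.2950^4 = -0.007573
d^2_{1,-1}(0.5989) = +0.238347 -0.007573 = +0.230774
Attach z-rotation phases: D = e^{-i(1)(5.7765)}·(+0.230774)·e^{-i(-1)(2.51)} = -0.228977+0.028751i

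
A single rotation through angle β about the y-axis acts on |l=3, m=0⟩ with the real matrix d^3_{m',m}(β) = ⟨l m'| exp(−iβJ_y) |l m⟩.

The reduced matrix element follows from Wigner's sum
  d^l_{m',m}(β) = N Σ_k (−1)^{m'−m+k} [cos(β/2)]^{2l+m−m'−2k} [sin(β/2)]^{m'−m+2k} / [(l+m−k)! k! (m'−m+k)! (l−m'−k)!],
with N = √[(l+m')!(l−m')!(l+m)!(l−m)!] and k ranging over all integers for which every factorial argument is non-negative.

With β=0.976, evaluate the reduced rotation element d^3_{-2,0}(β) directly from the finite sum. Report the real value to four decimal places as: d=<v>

d^3_{-2,0}(β=0.976) via Wigner's sum:
c=cos(0.976/2)=0.883272, s=sin(0.976/2)=0.468860; N=√[1·120·6·6]=65.726707
Admissible k: 2..3 (factorial args all ≥0)
  k=2: (−1)^0·65.7267/(12)·0.8833^4·0.4689^2 = +0.732868
  k=3: (−1)^1·65.7267/(12)·0.8833^2·0.4689^4 = -0.206502
d^3_{-2,0}(0.976) = +0.732868 -0.206502 = +0.526367

d=0.5264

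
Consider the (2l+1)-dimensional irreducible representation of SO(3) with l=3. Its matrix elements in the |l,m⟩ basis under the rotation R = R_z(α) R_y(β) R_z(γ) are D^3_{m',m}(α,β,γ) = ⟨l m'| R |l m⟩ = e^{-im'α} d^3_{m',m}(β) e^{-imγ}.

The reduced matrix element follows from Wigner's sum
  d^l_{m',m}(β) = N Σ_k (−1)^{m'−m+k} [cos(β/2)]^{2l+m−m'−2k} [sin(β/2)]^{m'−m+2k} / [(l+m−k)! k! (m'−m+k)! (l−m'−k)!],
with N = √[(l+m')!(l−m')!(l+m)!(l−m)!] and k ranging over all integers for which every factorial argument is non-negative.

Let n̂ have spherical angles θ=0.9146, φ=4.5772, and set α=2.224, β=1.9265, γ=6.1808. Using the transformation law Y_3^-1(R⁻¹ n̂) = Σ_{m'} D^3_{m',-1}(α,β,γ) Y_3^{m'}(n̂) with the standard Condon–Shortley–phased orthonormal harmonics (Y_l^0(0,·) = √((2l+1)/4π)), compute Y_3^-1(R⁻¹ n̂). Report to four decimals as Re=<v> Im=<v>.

Need the full column D^3_{m',-1} for m'=−3..3 at α=2.224, β=1.9265, γ=6.1808.
cos(β/2)=0.570855, sin(β/2)=0.821051
d^3_{-3,-1}: single k=2 term ⇒ +0.277261;  D = +0.265965+0.078334i
d^3_{-2,-1}: k∈[1..2] ⇒ +0.157397 -0.651204 = -0.493807;  D = +0.177082+0.460963i
d^3_{-1,-1}: k∈[0..2] ⇒ +0.034606 -0.572707 +0.888553 = +0.350452;  D = -0.183421+0.298619i
d^3_{0,-1}: k∈[0..2] ⇒ -0.172420 +1.070038 -0.737849 = +0.159769;  D = +0.158932-0.016329i
d^3_{1,-1}: k∈[0..2] ⇒ +0.429530 -1.184737 +0.306352 = -0.448854;  D = +0.307787+0.326707i
d^3_{2,-1}: k∈[0..1] ⇒ -0.651204 +0.673561 = +0.022356;  D = -0.003606+0.022064i
d^3_{3,-1}: single k=0 term ⇒ +0.573558;  D = +0.505745-0.270538i
Y_3^{m'}(θ=0.9146,φ=4.5772) and Σ D·Y over m':
  (+0.2660+0.0783i)·(+0.0819-0.1907i)  (+0.1771+0.4610i)·(-0.3772-0.1045i)  (-0.1834+0.2986i)·(-0.0297+0.2185i)  (+0.1589-0.0163i)·(-0.2593+0.0000i)  (+0.3078+0.3267i)·(+0.0297+0.2185i)  (-0.0036+0.0221i)·(-0.3772+0.1045i)  (+0.5057-0.2705i)·(-0.0819-0.1907i)
Y_3^-1(R⁻¹ n̂) = -0.239076-0.287442i

Re=-0.2391 Im=-0.2874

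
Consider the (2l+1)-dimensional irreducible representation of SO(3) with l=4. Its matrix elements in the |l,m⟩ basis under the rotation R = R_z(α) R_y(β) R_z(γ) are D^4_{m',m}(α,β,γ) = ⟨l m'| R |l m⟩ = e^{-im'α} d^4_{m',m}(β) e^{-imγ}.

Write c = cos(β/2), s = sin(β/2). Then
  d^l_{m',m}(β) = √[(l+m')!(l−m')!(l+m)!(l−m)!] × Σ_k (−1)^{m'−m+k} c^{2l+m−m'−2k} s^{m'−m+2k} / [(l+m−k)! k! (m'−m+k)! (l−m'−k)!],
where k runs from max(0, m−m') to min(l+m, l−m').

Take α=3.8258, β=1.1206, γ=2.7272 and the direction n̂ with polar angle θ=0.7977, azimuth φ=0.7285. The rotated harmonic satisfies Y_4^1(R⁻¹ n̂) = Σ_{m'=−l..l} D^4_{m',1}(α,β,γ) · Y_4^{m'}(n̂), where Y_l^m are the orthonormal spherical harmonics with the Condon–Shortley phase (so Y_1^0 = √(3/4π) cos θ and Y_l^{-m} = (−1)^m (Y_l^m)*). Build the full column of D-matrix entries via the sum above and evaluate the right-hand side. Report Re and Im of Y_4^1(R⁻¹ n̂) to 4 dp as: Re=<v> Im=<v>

Re=-0.2987 Im=-0.1436

Need the full column D^4_{m',1} for m'=−4..4 at α=3.8258, β=1.1206, γ=2.7272.
cos(β/2)=0.847096, sin(β/2)=0.531440
d^4_{-4,1}: single k=5 term ⇒ +0.192825;  D = +0.192816+0.001857i
d^4_{-3,1}: k∈[4..5] ⇒ +0.543334 -0.128311 = +0.415024;  D = -0.324121+0.259210i
d^4_{-2,1}: k∈[3..5] ⇒ +0.925851 -0.546608 +0.043028 = +0.422270;  D = +0.088857-0.412816i
d^4_{-1,1}: k∈[2..5] ⇒ +1.043528 -1.232166 +0.242484 -0.006363 = +0.047483;  D = +0.021597+0.042287i
d^4_{0,1}: k∈[1..4] ⇒ +0.743870 -1.756678 +0.691411 -0.045355 = -0.366753;  D = +0.335711+0.147667i
d^4_{1,1}: k∈[0..3] ⇒ +0.265131 -1.565291 +1.232166 -0.161656 = -0.229651;  D = -0.221342+0.061214i
d^4_{2,1}: k∈[0..2] ⇒ -0.705697 +1.388776 -0.364406 = +0.318674;  D = -0.184323+0.259958i
d^4_{3,1}: k∈[0..1] ⇒ +0.828274 -0.543334 = +0.284940;  D = -0.019200-0.284293i
d^4_{4,1}: single k=0 term ⇒ -0.489914;  D = -0.334532-0.357916i
Y_4^{m'}(θ=0.7977,φ=0.7285) and Σ D·Y over m':
  (+0.1928+0.0019i)·(-0.1131-0.0262i)  (-0.3241+0.2592i)·(-0.1848-0.2618i)  (+0.0889-0.4128i)·(+0.0470-0.4110i)  (+0.0216+0.0423i)·(+0.0730-0.0652i)  (+0.3357+0.1477i)·(-0.3497+0.0000i)  (-0.2213+0.0612i)·(-0.0730-0.0652i)  (-0.1843+0.2600i)·(+0.0470+0.4110i)  (-0.0192-0.2843i)·(+0.1848-0.2618i)  (-0.3345-0.3579i)·(-0.1131+0.0262i)
Y_4^1(R⁻¹ n̂) = -0.298669-0.143574i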